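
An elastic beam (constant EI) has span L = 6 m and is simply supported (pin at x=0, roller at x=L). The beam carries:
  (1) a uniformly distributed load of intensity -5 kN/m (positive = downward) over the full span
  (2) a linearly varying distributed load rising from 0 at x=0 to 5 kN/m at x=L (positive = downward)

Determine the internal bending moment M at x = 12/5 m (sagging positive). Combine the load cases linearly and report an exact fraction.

Load 1 — uniform load w=-5 kN/m over full span:
  M_1 = wx(L-x)/2 = (-5)·(12/5)·(6-(12/5))/2 = -108/5 kN·m
Load 2 — triangular load w₀=5 kN/m (0→w₀ over full span):
  M_2 = w₀Lx/6 - w₀x³/(6L) = 5·6·(12/5)/6 - 5·(12/5)³/(6·6) = 252/25 kN·m
Superposition: M = Σ M_i = -288/25 kN·m ≈ -11.520000 kN·m

M(12/5) = -288/25 kN·m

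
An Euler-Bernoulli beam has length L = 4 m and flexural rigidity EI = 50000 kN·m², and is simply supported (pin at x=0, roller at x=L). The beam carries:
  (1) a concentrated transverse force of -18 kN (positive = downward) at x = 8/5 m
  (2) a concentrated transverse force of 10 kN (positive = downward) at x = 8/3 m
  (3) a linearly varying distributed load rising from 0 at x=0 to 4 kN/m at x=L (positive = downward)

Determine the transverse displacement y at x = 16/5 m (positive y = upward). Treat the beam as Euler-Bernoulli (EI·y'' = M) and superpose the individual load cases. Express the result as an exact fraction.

Load 1 — point force P=-18 kN at a=8/5 m (b=L-a=12/5):
  y_1 = -Pa(L-x)(2Lx-a²-x²)/(6LEI)  [x>a] = -(-18)·(8/5)·(4-(16/5))·(2·4·(16/5)-(8/5)²-(16/5)²)/(6·4·50000) = 96/390625 m
Load 2 — point force P=10 kN at a=8/3 m (b=L-a=4/3):
  y_2 = -Pa(L-x)(2Lx-a²-x²)/(6LEI)  [x>a] = -10·(8/3)·(4-(16/5))·(2·4·(16/5)-(8/3)²-(16/5)²)/(6·4·50000) = -928/6328125 m
Load 3 — triangular load w₀=4 kN/m (0→w₀ over full span):
  y_3 = -w₀x(7L⁴-10L²x²+3x⁴)/(360LEI) = -4·(16/5)·(7·4⁴-10·4²·(16/5)²+3·(16/5)⁴)/(360·4·50000) = -4064/48828125 m
Superposition: y = Σ y_i = 62816/3955078125 m ≈ 0.000016 m

y(16/5) = 62816/3955078125 m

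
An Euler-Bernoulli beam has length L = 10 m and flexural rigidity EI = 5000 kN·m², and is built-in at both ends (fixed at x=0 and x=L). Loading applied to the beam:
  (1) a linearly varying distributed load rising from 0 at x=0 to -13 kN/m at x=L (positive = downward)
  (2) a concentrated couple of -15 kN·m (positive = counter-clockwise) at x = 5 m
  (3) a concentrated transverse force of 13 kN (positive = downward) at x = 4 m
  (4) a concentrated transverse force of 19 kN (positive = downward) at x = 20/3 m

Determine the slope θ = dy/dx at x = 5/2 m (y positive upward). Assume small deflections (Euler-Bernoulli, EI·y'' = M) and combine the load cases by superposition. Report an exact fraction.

θ(5/2) = 44501/19200000 rad

Load 1 — triangular load w₀=-13 kN/m (0→w₀ over full span):
  θ_1 = -w₀(2x(L-x)(L-2x)(x+2L)+x²(L-x)²)/(120LEI) = -(-13)·(2·(5/2)·(10-(5/2))·(10-2·(5/2))·((5/2)+2·10)+(5/2)²·(10-(5/2))²)/(120·10·5000) = 507/51200 rad
Load 2 — applied couple M₀=-15 kN·m at a=5 m (b=L-a=5):
  θ_2 = (R_Ax²/2 - M_Ax)/EI  [x≤a] with R_A=-9/4, M_A=-15/4 = ((-9/4)·(5/2)²/2 - (-15/4)·(5/2))/5000 = 3/6400 rad
Load 3 — point force P=13 kN at a=4 m (b=L-a=6):
  θ_3 = -Pb²x(2aL-(3a+b)x)/(2L³EI)  [x≤a] = -13·6²·(5/2)·(2·4·10-(3·4+6)·(5/2))/(2·10³·5000) = -819/200000 rad
Load 4 — point force P=19 kN at a=20/3 m (b=L-a=10/3):
  θ_4 = -Pb²x(2aL-(3a+b)x)/(2L³EI)  [x≤a] = -19·(10/3)²·(5/2)·(2·(20/3)·10-(3·(20/3)+(10/3))·(5/2))/(2·10³·5000) = -19/4800 rad
Superposition: θ = Σ θ_i = 44501/19200000 rad ≈ 0.002318 rad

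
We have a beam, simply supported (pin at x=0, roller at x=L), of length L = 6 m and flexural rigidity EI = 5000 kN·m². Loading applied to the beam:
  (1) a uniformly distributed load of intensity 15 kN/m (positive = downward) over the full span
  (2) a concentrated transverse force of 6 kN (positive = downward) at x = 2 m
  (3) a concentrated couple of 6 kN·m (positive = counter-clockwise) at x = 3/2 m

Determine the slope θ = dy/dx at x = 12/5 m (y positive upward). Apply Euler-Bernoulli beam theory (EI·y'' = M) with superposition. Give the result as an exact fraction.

θ(12/5) = -24389/3000000 rad

Load 1 — uniform load w=15 kN/m over full span:
  θ_1 = -w(L³-6Lx²+4x³)/(24EI) = -15·(6³-6·6·(12/5)²+4·(12/5)³)/(24·5000) = -999/125000 rad
Load 2 — point force P=6 kN at a=2 m (b=L-a=4):
  θ_2 = -Pa(2L²-6Lx+3x²+a²)/(6LEI)  [x>a] = -6·2·(2·6²-6·6·(12/5)+3·(12/5)²+2²)/(6·6·5000) = -43/93750 rad
Load 3 — applied couple M₀=6 kN·m at a=3/2 m (b=L-a=9/2):
  θ_3 = (M₀x²/(2L)-M₀(x-a)+C₁)/EI  [x>a] with C₁=M₀(3b²-L²)/(6L)=33/8 = (6·(12/5)²/(2·6)-6·((12/5)-(3/2))+(33/8))/5000 = 321/1000000 rad
Superposition: θ = Σ θ_i = -24389/3000000 rad ≈ -0.008130 rad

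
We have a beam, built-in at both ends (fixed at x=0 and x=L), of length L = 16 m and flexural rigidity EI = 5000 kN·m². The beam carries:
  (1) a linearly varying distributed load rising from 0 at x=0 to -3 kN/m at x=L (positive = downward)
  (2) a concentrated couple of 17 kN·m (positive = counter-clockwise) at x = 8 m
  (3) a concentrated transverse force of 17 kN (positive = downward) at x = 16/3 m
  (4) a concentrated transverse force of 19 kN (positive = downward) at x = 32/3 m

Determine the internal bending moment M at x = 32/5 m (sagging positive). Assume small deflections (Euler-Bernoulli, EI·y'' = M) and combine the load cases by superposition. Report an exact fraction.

M(32/5) = 335237/13500 kN·m

Load 1 — triangular load w₀=-3 kN/m (0→w₀ over full span):
  M_1 = 3w₀Lx/20 - w₀L²/30 - w₀x³/(6L) = 3·(-3)·16·(32/5)/20 - (-3)·16²/30 - (-3)·(32/5)³/(6·16) = -1536/125 kN·m
Load 2 — applied couple M₀=17 kN·m at a=8 m (b=L-a=8):
  M_2 = R_Ax - M_A  [x≤a] with R_A=51/32, M_A=17/4 = (51/32)·(32/5) - (17/4) = 119/20 kN·m
Load 3 — point force P=17 kN at a=16/3 m (b=L-a=32/3):
  M_3 = Pa²(a+3b)(L-x)/L³ - Pa²b/L²  [x>a] = 17·(16/3)²·((16/3)+3·(32/3))·(16-(32/5))/16³ - 17·(16/3)²·(32/3)/16² = 2992/135 kN·m
Load 4 — point force P=19 kN at a=32/3 m (b=L-a=16/3):
  M_4 = Pb²(3a+b)x/L³ - Pab²/L²  [x≤a] = 19·(16/3)²·(3·(32/3)+(16/3))·(32/5)/16³ - 19·(32/3)·(16/3)²/16² = 1216/135 kN·m
Superposition: M = Σ M_i = 335237/13500 kN·m ≈ 24.832370 kN·m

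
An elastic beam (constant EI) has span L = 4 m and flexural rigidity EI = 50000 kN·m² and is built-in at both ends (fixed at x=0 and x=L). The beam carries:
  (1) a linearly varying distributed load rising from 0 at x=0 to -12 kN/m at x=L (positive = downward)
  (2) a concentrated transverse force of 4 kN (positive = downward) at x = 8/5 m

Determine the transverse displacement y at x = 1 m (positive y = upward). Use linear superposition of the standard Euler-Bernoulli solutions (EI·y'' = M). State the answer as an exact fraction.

y(1) = 261/10000000 m

Load 1 — triangular load w₀=-12 kN/m (0→w₀ over full span):
  y_1 = -w₀x²(L-x)²(x+2L)/(120LEI) = -(-12)·1²·(4-1)²·(1+2·4)/(120·4·50000) = 81/2000000 m
Load 2 — point force P=4 kN at a=8/5 m (b=L-a=12/5):
  y_2 = -Pb²x²(3aL-(3a+b)x)/(6L³EI)  [x≤a] = -4·(12/5)²·1²·(3·(8/5)·4-(3·(8/5)+(12/5))·1)/(6·4³·50000) = -9/625000 m
Superposition: y = Σ y_i = 261/10000000 m ≈ 0.000026 m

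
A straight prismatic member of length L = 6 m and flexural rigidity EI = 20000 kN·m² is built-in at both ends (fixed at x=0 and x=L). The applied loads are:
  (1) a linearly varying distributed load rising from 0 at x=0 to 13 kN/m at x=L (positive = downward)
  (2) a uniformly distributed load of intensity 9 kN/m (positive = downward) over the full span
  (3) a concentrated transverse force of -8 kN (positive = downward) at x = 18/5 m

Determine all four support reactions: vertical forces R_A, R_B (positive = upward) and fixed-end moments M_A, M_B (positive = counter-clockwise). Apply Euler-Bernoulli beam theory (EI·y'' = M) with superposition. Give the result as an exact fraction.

R_A = 8971/250 kN, M_A = 4749/125 kN·m, R_B = 12279/250 kN, M_B = -5436/125 kN·m

Load 1 — triangular load w₀=13 kN/m (0→w₀ over full span):
  R_A = 3w₀L/20 = 3·13·6/20 = 117/10 kN
  M_A = w₀L²/30 = 13·6²/30 = 78/5 kN·m
  R_B = 7w₀L/20 = 7·13·6/20 = 273/10 kN
  M_B = -w₀L²/20 = -13·6²/20 = -117/5 kN·m
Load 2 — uniform load w=9 kN/m over full span:
  R_A = wL/2 = 9·6/2 = 27 kN
  M_A = wL²/12 = 9·6²/12 = 27 kN·m
  R_B = wL/2 = 9·6/2 = 27 kN
  M_B = -wL²/12 = -9·6²/12 = -27 kN·m
Load 3 — point force P=-8 kN at a=18/5 m (b=L-a=12/5):
  R_A = Pb²(3a+b)/L³ = (-8)·(12/5)²·(3·(18/5)+(12/5))/6³ = -352/125 kN
  M_A = Pab²/L² = (-8)·(18/5)·(12/5)²/6² = -576/125 kN·m
  R_B = Pa²(a+3b)/L³ = (-8)·(18/5)²·((18/5)+3·(12/5))/6³ = -648/125 kN
  M_B = -Pa²b/L² = -(-8)·(18/5)²·(12/5)/6² = 864/125 kN·m
Superposition: R_A = 8971/250 kN, M_A = 4749/125 kN·m, R_B = 12279/250 kN, M_B = -5436/125 kN·m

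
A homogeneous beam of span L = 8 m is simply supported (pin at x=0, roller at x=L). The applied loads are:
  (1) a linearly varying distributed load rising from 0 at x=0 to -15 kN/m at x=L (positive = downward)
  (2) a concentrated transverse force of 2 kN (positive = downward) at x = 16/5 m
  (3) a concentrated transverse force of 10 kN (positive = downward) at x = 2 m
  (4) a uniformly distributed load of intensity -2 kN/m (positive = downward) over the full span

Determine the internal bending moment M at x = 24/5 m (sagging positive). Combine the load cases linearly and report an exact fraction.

M(24/5) = -1656/25 kN·m

Load 1 — triangular load w₀=-15 kN/m (0→w₀ over full span):
  M_1 = w₀Lx/6 - w₀x³/(6L) = (-15)·8·(24/5)/6 - (-15)·(24/5)³/(6·8) = -1536/25 kN·m
Load 2 — point force P=2 kN at a=16/5 m (b=L-a=24/5):
  M_2 = Pa(L-x)/L  [x>a] = 2·(16/5)·(8-(24/5))/8 = 64/25 kN·m
Load 3 — point force P=10 kN at a=2 m (b=L-a=6):
  M_3 = Pa(L-x)/L  [x>a] = 10·2·(8-(24/5))/8 = 8 kN·m
Load 4 — uniform load w=-2 kN/m over full span:
  M_4 = wx(L-x)/2 = (-2)·(24/5)·(8-(24/5))/2 = -384/25 kN·m
Superposition: M = Σ M_i = -1656/25 kN·m ≈ -66.240000 kN·m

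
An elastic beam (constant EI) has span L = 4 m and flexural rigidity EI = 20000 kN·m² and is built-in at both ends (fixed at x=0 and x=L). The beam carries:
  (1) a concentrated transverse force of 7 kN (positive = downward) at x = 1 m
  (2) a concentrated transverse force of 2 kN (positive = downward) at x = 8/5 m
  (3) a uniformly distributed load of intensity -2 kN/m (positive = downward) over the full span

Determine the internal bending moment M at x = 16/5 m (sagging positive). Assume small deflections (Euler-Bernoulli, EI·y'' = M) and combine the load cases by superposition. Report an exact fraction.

Load 1 — point force P=7 kN at a=1 m (b=L-a=3):
  M_1 = Pa²(a+3b)(L-x)/L³ - Pa²b/L²  [x>a] = 7·1²·(1+3·3)·(4-(16/5))/4³ - 7·1²·3/4² = -7/16 kN·m
Load 2 — point force P=2 kN at a=8/5 m (b=L-a=12/5):
  M_2 = Pa²(a+3b)(L-x)/L³ - Pa²b/L²  [x>a] = 2·(8/5)²·((8/5)+3·(12/5))·(4-(16/5))/4³ - 2·(8/5)²·(12/5)/4² = -128/625 kN·m
Load 3 — uniform load w=-2 kN/m over full span:
  M_3 = wLx/2 - wL²/12 - wx²/2 = (-2)·4·(16/5)/2 - (-2)·4²/12 - (-2)·(16/5)²/2 = 8/75 kN·m
Superposition: M = Σ M_i = -16069/30000 kN·m ≈ -0.535633 kN·m

M(16/5) = -16069/30000 kN·m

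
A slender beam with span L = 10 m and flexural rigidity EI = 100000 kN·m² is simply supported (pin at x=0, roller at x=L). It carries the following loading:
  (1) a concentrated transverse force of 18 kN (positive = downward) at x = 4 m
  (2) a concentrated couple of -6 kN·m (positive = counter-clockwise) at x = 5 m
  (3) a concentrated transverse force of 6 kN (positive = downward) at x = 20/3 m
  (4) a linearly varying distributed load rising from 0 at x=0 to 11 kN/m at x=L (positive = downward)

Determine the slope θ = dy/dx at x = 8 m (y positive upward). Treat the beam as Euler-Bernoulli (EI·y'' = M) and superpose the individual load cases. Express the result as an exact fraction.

Load 1 — point force P=18 kN at a=4 m (b=L-a=6):
  θ_1 = -Pa(2L²-6Lx+3x²+a²)/(6LEI)  [x>a] = -18·4·(2·10²-6·10·8+3·8²+4²)/(6·10·100000) = 27/31250 rad
Load 2 — applied couple M₀=-6 kN·m at a=5 m (b=L-a=5):
  θ_2 = (M₀x²/(2L)-M₀(x-a)+C₁)/EI  [x>a] with C₁=M₀(3b²-L²)/(6L)=5/2 = ((-6)·8²/(2·10)-(-6)·(8-5)+(5/2))/100000 = 13/1000000 rad
Load 3 — point force P=6 kN at a=20/3 m (b=L-a=10/3):
  θ_3 = -Pa(2L²-6Lx+3x²+a²)/(6LEI)  [x>a] = -6·(20/3)·(2·10²-6·10·8+3·8²+(20/3)²)/(6·10·100000) = 49/168750 rad
Load 4 — triangular load w₀=11 kN/m (0→w₀ over full span):
  θ_4 = -w₀(7L⁴-30L²x²+15x⁴)/(360LEI) = -11·(7·10⁴-30·10²·8²+15·8⁴)/(360·10·100000) = 8327/4500000 rad
Superposition: θ = Σ θ_i = 81481/27000000 rad ≈ 0.003018 rad

θ(8) = 81481/27000000 rad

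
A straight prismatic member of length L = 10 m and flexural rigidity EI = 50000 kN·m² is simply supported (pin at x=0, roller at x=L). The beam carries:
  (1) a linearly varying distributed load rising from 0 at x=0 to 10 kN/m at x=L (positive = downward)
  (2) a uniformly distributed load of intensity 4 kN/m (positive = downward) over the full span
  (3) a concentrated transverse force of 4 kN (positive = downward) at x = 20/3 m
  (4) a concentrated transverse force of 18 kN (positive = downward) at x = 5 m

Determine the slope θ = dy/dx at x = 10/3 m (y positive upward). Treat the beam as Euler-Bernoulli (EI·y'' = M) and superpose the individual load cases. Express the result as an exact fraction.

θ(10/3) = -1019/194400 rad

Load 1 — triangular load w₀=10 kN/m (0→w₀ over full span):
  θ_1 = -w₀(7L⁴-30L²x²+15x⁴)/(360LEI) = -10·(7·10⁴-30·10²·(10/3)²+15·(10/3)⁴)/(360·10·50000) = -13/6075 rad
Load 2 — uniform load w=4 kN/m over full span:
  θ_2 = -w(L³-6Lx²+4x³)/(24EI) = -4·(10³-6·10·(10/3)²+4·(10/3)³)/(24·50000) = -13/8100 rad
Load 3 — point force P=4 kN at a=20/3 m (b=L-a=10/3):
  θ_3 = -Pb(L²-b²-3x²)/(6LEI)  [x≤a] = -4·(10/3)·(10²-(10/3)²-3·(10/3)²)/(6·10·50000) = -1/4050 rad
Load 4 — point force P=18 kN at a=5 m (b=L-a=5):
  θ_4 = -Pb(L²-b²-3x²)/(6LEI)  [x≤a] = -18·5·(10²-5²-3·(10/3)²)/(6·10·50000) = -1/800 rad
Superposition: θ = Σ θ_i = -1019/194400 rad ≈ -0.005242 rad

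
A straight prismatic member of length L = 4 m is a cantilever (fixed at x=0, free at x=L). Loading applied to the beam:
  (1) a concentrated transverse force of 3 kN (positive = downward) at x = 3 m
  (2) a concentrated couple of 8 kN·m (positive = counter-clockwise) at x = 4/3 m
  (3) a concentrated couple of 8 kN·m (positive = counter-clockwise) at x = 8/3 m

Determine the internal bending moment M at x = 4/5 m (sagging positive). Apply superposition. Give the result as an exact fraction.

Load 1 — point force P=3 kN at a=3 m (b=L-a=1):
  M_1 = -P(a-x)  [x≤a] = -3·(3-(4/5)) = -33/5 kN·m
Load 2 — applied couple M₀=8 kN·m at a=4/3 m (b=L-a=8/3):
  M_2 = M₀  [x≤a] = 8 = 8 kN·m
Load 3 — applied couple M₀=8 kN·m at a=8/3 m (b=L-a=4/3):
  M_3 = M₀  [x≤a] = 8 = 8 kN·m
Superposition: M = Σ M_i = 47/5 kN·m ≈ 9.400000 kN·m

M(4/5) = 47/5 kN·m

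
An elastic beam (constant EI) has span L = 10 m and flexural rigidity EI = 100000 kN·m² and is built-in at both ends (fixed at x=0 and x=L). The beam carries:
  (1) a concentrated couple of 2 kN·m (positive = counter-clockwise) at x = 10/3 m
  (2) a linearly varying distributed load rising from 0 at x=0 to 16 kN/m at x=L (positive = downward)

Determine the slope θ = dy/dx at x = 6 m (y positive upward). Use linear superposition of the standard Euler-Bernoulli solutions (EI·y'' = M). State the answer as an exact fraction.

Load 1 — applied couple M₀=2 kN·m at a=10/3 m (b=L-a=20/3):
  θ_1 = (R_Ax²/2 - M_Ax - M₀(x-a))/EI  [x>a] with R_A=4/15, M_A=0 = ((4/15)·6²/2 - 0·6 - 2·(6-(10/3)))/100000 = -1/187500 rad
Load 2 — triangular load w₀=16 kN/m (0→w₀ over full span):
  θ_2 = -w₀(2x(L-x)(L-2x)(x+2L)+x²(L-x)²)/(120LEI) = -16·(2·6·(10-6)·(10-2·6)·(6+2·10)+6²·(10-6)²)/(120·10·100000) = 4/15625 rad
Superposition: θ = Σ θ_i = 47/187500 rad ≈ 0.000251 rad

θ(6) = 47/187500 rad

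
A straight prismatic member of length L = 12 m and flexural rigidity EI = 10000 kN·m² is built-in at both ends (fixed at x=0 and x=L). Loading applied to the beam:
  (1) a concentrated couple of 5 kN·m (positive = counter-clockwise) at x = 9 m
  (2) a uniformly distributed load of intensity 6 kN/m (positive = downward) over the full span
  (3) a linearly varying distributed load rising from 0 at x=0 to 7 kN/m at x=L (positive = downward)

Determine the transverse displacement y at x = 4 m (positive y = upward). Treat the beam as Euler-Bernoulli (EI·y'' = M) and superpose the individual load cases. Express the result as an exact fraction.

y(4) = -36259/900000 m

Load 1 — applied couple M₀=5 kN·m at a=9 m (b=L-a=3):
  y_1 = (R_Ax³/6 - M_Ax²/2)/EI  [x≤a] with R_A=15/32, M_A=25/16 = ((15/32)·4³/6 - (25/16)·4²/2)/10000 = -3/4000 m
Load 2 — uniform load w=6 kN/m over full span:
  y_2 = -wx²(L-x)²/(24EI) = -6·4²·(12-4)²/(24·10000) = -16/625 m
Load 3 — triangular load w₀=7 kN/m (0→w₀ over full span):
  y_3 = -w₀x²(L-x)²(x+2L)/(120LEI) = -7·4²·(12-4)²·(4+2·12)/(120·12·10000) = -392/28125 m
Superposition: y = Σ y_i = -36259/900000 m ≈ -0.040288 m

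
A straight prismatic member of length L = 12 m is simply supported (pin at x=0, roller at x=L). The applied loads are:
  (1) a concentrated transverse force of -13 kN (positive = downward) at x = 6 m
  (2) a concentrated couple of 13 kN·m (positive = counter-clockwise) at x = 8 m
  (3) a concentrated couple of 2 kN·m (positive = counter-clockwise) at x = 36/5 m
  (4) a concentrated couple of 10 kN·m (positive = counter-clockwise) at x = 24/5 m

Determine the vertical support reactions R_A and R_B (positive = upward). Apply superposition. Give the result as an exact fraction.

Load 1 — point force P=-13 kN at a=6 m (b=L-a=6):
  R_A = Pb/L = (-13)·6/12 = -13/2 kN
  R_B = Pa/L = (-13)·6/12 = -13/2 kN
Load 2 — applied couple M₀=13 kN·m at a=8 m (b=L-a=4):
  R_A = M₀/L = 13/12 kN
  R_B = -M₀/L = -13/12 kN
Load 3 — applied couple M₀=2 kN·m at a=36/5 m (b=L-a=24/5):
  R_A = M₀/L = 2/12 = 1/6 kN
  R_B = -M₀/L = -2/12 = -1/6 kN
Load 4 — applied couple M₀=10 kN·m at a=24/5 m (b=L-a=36/5):
  R_A = M₀/L = 10/12 = 5/6 kN
  R_B = -M₀/L = -10/12 = -5/6 kN
Superposition: R_A = -53/12 kN, R_B = -103/12 kN

R_A = -53/12 kN, R_B = -103/12 kN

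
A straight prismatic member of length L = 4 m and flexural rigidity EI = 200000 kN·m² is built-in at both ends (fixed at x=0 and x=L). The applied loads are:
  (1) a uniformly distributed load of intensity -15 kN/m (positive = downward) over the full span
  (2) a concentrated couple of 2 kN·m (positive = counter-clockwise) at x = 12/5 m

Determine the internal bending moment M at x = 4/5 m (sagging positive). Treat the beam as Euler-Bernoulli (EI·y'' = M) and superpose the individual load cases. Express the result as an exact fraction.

Load 1 — uniform load w=-15 kN/m over full span:
  M_1 = wLx/2 - wL²/12 - wx²/2 = (-15)·4·(4/5)/2 - (-15)·4²/12 - (-15)·(4/5)²/2 = 4/5 kN·m
Load 2 — applied couple M₀=2 kN·m at a=12/5 m (b=L-a=8/5):
  M_2 = R_Ax - M_A  [x≤a] with R_A=18/25, M_A=16/25 = (18/25)·(4/5) - (16/25) = -8/125 kN·m
Superposition: M = Σ M_i = 92/125 kN·m ≈ 0.736000 kN·m

M(4/5) = 92/125 kN·m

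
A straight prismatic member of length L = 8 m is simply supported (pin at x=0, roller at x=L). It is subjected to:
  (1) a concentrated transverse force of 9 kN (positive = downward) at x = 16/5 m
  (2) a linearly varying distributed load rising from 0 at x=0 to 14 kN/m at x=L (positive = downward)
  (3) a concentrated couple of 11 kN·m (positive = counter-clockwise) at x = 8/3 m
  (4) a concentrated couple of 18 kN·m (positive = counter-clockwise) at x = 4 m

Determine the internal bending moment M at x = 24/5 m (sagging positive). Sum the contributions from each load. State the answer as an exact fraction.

M(24/5) = 7158/125 kN·m

Load 1 — point force P=9 kN at a=16/5 m (b=L-a=24/5):
  M_1 = Pa(L-x)/L  [x>a] = 9·(16/5)·(8-(24/5))/8 = 288/25 kN·m
Load 2 — triangular load w₀=14 kN/m (0→w₀ over full span):
  M_2 = w₀Lx/6 - w₀x³/(6L) = 14·8·(24/5)/6 - 14·(24/5)³/(6·8) = 7168/125 kN·m
Load 3 — applied couple M₀=11 kN·m at a=8/3 m (b=L-a=16/3):
  M_3 = M₀x/L - M₀  [x>a] = 11·(24/5)/8 - 11 = -22/5 kN·m
Load 4 — applied couple M₀=18 kN·m at a=4 m (b=L-a=4):
  M_4 = M₀x/L - M₀  [x>a] = 18·(24/5)/8 - 18 = -36/5 kN·m
Superposition: M = Σ M_i = 7158/125 kN·m ≈ 57.264000 kN·m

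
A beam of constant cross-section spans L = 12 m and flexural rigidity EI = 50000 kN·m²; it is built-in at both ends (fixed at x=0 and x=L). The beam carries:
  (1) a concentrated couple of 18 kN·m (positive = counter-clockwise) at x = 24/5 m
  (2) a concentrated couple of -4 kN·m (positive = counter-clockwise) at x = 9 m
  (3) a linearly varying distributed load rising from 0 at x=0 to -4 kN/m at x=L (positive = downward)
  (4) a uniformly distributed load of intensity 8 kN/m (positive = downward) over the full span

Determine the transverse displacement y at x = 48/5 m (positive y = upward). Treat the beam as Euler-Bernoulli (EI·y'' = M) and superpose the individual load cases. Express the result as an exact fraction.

y(48/5) = -880983/390625000 m

Load 1 — applied couple M₀=18 kN·m at a=24/5 m (b=L-a=36/5):
  y_1 = (R_Ax³/6 - M_Ax²/2 - M₀(x-a)²/2)/EI  [x>a] with R_A=54/25, M_A=54/25 = ((54/25)·(48/5)³/6 - (54/25)·(48/5)²/2 - 18·((48/5)-(24/5))²/2)/50000 = 2268/9765625 m
Load 2 — applied couple M₀=-4 kN·m at a=9 m (b=L-a=3):
  y_2 = (R_Ax³/6 - M_Ax²/2 - M₀(x-a)²/2)/EI  [x>a] with R_A=-3/8, M_A=-5/4 = ((-3/8)·(48/5)³/6 - (-5/4)·(48/5)²/2 - (-4)·((48/5)-9)²/2)/50000 = 189/3125000 m
Load 3 — triangular load w₀=-4 kN/m (0→w₀ over full span):
  y_3 = -w₀x²(L-x)²(x+2L)/(120LEI) = -(-4)·(48/5)²·(12-(48/5))²·((48/5)+2·12)/(120·12·50000) = 48384/48828125 m
Load 4 — uniform load w=8 kN/m over full span:
  y_4 = -wx²(L-x)²/(24EI) = -8·(48/5)²·(12-(48/5))²/(24·50000) = -6912/1953125 m
Superposition: y = Σ y_i = -880983/390625000 m ≈ -0.002255 m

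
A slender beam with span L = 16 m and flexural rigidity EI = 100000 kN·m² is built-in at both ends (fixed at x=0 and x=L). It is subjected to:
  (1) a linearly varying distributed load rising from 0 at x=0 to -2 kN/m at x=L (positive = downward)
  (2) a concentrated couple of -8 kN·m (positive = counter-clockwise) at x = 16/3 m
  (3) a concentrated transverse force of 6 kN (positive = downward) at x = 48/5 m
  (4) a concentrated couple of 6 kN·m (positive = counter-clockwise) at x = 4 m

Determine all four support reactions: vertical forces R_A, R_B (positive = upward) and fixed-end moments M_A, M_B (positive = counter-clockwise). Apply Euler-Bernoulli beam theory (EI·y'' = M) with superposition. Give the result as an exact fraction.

Load 1 — triangular load w₀=-2 kN/m (0→w₀ over full span):
  R_A = 3w₀L/20 = 3·(-2)·16/20 = -24/5 kN
  M_A = w₀L²/30 = (-2)·16²/30 = -256/15 kN·m
  R_B = 7w₀L/20 = 7·(-2)·16/20 = -56/5 kN
  M_B = -w₀L²/20 = -(-2)·16²/20 = 128/5 kN·m
Load 2 — applied couple M₀=-8 kN·m at a=16/3 m (b=L-a=32/3):
  R_A = 6M₀ab/L³ = 6·(-8)·(16/3)·(32/3)/16³ = -2/3 kN
  M_A = M₀b(2a-b)/L² = (-8)·(32/3)·(2·(16/3)-(32/3))/16² = 0 kN·m
  R_B = -6M₀ab/L³ = -6·(-8)·(16/3)·(32/3)/16³ = 2/3 kN
  M_B = M₀a(2b-a)/L² = (-8)·(16/3)·(2·(32/3)-(16/3))/16² = -8/3 kN·m
Load 3 — point force P=6 kN at a=48/5 m (b=L-a=32/5):
  R_A = Pb²(3a+b)/L³ = 6·(32/5)²·(3·(48/5)+(32/5))/16³ = 264/125 kN
  M_A = Pab²/L² = 6·(48/5)·(32/5)²/16² = 1152/125 kN·m
  R_B = Pa²(a+3b)/L³ = 6·(48/5)²·((48/5)+3·(32/5))/16³ = 486/125 kN
  M_B = -Pa²b/L² = -6·(48/5)²·(32/5)/16² = -1728/125 kN·m
Load 4 — applied couple M₀=6 kN·m at a=4 m (b=L-a=12):
  R_A = 6M₀ab/L³ = 6·6·4·12/16³ = 27/64 kN
  M_A = M₀b(2a-b)/L² = 6·12·(2·4-12)/16² = -9/8 kN·m
  R_B = -6M₀ab/L³ = -6·6·4·12/16³ = -27/64 kN
  M_B = M₀a(2b-a)/L² = 6·4·(2·12-4)/16² = 15/8 kN·m
Superposition: R_A = -70387/24000 kN, M_A = -26927/3000 kN·m, R_B = -169613/24000 kN, M_B = 32953/3000 kN·m

R_A = -70387/24000 kN, M_A = -26927/3000 kN·m, R_B = -169613/24000 kN, M_B = 32953/3000 kN·m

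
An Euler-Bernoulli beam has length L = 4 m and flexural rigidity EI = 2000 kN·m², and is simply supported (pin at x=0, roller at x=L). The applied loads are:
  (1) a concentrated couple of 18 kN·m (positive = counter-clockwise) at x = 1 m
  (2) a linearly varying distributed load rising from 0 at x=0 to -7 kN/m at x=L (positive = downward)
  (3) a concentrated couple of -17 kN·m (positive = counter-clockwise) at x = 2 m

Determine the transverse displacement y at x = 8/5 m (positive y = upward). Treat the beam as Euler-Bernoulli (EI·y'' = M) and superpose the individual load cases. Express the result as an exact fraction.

Load 1 — applied couple M₀=18 kN·m at a=1 m (b=L-a=3):
  y_1 = (M₀x³/(6L)-M₀(x-a)²/2+C₁x)/EI  [x>a] with C₁=M₀(3b²-L²)/(6L)=33/4 = (18·(8/5)³/(6·4)-18·((8/5)-1)²/2+(33/4)·(8/5))/2000 = 1629/250000 m
Load 2 — triangular load w₀=-7 kN/m (0→w₀ over full span):
  y_2 = -w₀x(7L⁴-10L²x²+3x⁴)/(360LEI) = -(-7)·(8/5)·(7·4⁴-10·4²·(8/5)²+3·(8/5)⁴)/(360·4·2000) = 31948/5859375 m
Load 3 — applied couple M₀=-17 kN·m at a=2 m (b=L-a=2):
  y_3 = (M₀x³/(6L)+C₁x)/EI  [x≤a] with C₁=M₀(3b²-L²)/(6L)=17/6 = ((-17)·(8/5)³/(6·4)+(17/6)·(8/5))/2000 = 51/62500 m
Superposition: y = Σ y_i = 1198543/93750000 m ≈ 0.012784 m

y(8/5) = 1198543/93750000 m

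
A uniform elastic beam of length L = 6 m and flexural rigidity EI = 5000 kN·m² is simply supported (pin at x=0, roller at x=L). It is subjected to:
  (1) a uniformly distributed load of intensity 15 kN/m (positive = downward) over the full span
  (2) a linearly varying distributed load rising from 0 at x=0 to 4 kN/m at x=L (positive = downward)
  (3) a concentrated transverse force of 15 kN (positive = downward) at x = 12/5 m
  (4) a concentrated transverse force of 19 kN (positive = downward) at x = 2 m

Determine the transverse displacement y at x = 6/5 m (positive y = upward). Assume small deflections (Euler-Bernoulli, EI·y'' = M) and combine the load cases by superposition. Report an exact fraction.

Load 1 — uniform load w=15 kN/m over full span:
  y_1 = -wx(L³-2Lx²+x³)/(24EI) = -15·(6/5)·(6³-2·6·(6/5)²+(6/5)³)/(24·5000) = -2349/78125 m
Load 2 — triangular load w₀=4 kN/m (0→w₀ over full span):
  y_2 = -w₀x(7L⁴-10L²x²+3x⁴)/(360LEI) = -4·(6/5)·(7·6⁴-10·6²·(6/5)²+3·(6/5)⁴)/(360·6·5000) = -37152/9765625 m
Load 3 — point force P=15 kN at a=12/5 m (b=L-a=18/5):
  y_3 = -Pbx(L²-b²-x²)/(6LEI)  [x≤a] = -15·(18/5)·(6/5)·(6²-(18/5)²-(6/5)²)/(6·6·5000) = -243/31250 m
Load 4 — point force P=19 kN at a=2 m (b=L-a=4):
  y_4 = -Pbx(L²-b²-x²)/(6LEI)  [x≤a] = -19·4·(6/5)·(6²-4²-(6/5)²)/(6·6·5000) = -2204/234375 m
Superposition: y = Σ y_i = -2991287/58593750 m ≈ -0.051051 m

y(6/5) = -2991287/58593750 m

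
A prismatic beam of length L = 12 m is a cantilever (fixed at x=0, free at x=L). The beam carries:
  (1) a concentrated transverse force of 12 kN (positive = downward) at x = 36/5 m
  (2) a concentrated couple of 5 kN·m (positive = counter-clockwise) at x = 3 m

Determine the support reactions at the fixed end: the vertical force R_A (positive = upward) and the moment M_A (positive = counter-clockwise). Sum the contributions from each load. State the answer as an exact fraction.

R_A = 12 kN, M_A = 407/5 kN·m

Load 1 — point force P=12 kN at a=36/5 m (b=L-a=24/5):
  R_A = P = 12 kN
  M_A = Pa = 12·(36/5) = 432/5 kN·m
Load 2 — applied couple M₀=5 kN·m at a=3 m (b=L-a=9):
  R_A = 0 kN
  M_A = -M₀ = -5 kN·m
Superposition: R_A = 12 kN, M_A = 407/5 kN·m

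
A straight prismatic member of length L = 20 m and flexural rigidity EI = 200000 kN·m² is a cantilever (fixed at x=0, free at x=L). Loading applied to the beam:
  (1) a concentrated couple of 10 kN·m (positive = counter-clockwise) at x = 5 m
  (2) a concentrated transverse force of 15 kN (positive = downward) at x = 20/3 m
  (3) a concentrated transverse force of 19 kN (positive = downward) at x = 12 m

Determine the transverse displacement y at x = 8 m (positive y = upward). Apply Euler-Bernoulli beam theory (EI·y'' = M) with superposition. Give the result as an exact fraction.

Load 1 — applied couple M₀=10 kN·m at a=5 m (b=L-a=15):
  y_1 = M₀a(2x-a)/(2EI)  [x>a] = 10·5·(2·8-5)/(2·200000) = 11/8000 m
Load 2 — point force P=15 kN at a=20/3 m (b=L-a=40/3):
  y_2 = -Pa²(3x-a)/(6EI)  [x>a] = -15·(20/3)²·(3·8-(20/3))/(6·200000) = -13/1350 m
Load 3 — point force P=19 kN at a=12 m (b=L-a=8):
  y_3 = -Px²(3a-x)/(6EI)  [x≤a] = -19·8²·(3·12-8)/(6·200000) = -266/9375 m
Superposition: y = Σ y_i = -197791/5400000 m ≈ -0.036628 m

y(8) = -197791/5400000 m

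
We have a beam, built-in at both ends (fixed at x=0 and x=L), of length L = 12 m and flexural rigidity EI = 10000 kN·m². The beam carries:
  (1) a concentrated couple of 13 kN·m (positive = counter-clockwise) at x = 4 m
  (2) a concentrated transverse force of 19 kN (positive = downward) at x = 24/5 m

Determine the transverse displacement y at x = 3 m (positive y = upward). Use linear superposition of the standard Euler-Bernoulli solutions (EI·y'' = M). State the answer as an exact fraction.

y(3) = -1073/125000 m

Load 1 — applied couple M₀=13 kN·m at a=4 m (b=L-a=8):
  y_1 = (R_Ax³/6 - M_Ax²/2)/EI  [x≤a] with R_A=13/9, M_A=0 = ((13/9)·3³/6 - 0·3²/2)/10000 = 13/20000 m
Load 2 — point force P=19 kN at a=24/5 m (b=L-a=36/5):
  y_2 = -Pb²x²(3aL-(3a+b)x)/(6L³EI)  [x≤a] = -19·(36/5)²·3²·(3·(24/5)·12-(3·(24/5)+(36/5))·3)/(6·12³·10000) = -4617/500000 m
Superposition: y = Σ y_i = -1073/125000 m ≈ -0.008584 m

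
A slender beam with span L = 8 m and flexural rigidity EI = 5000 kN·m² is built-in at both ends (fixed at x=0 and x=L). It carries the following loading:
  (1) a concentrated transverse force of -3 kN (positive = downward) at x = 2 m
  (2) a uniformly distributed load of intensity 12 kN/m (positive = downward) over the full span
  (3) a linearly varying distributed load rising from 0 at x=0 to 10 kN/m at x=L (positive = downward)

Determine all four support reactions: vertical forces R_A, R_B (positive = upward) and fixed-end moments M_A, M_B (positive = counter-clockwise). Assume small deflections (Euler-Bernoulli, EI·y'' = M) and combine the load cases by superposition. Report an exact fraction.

Load 1 — point force P=-3 kN at a=2 m (b=L-a=6):
  R_A = Pb²(3a+b)/L³ = (-3)·6²·(3·2+6)/8³ = -81/32 kN
  M_A = Pab²/L² = (-3)·2·6²/8² = -27/8 kN·m
  R_B = Pa²(a+3b)/L³ = (-3)·2²·(2+3·6)/8³ = -15/32 kN
  M_B = -Pa²b/L² = -(-3)·2²·6/8² = 9/8 kN·m
Load 2 — uniform load w=12 kN/m over full span:
  R_A = wL/2 = 12·8/2 = 48 kN
  M_A = wL²/12 = 12·8²/12 = 64 kN·m
  R_B = wL/2 = 12·8/2 = 48 kN
  M_B = -wL²/12 = -12·8²/12 = -64 kN·m
Load 3 — triangular load w₀=10 kN/m (0→w₀ over full span):
  R_A = 3w₀L/20 = 3·10·8/20 = 12 kN
  M_A = w₀L²/30 = 10·8²/30 = 64/3 kN·m
  R_B = 7w₀L/20 = 7·10·8/20 = 28 kN
  M_B = -w₀L²/20 = -10·8²/20 = -32 kN·m
Superposition: R_A = 1839/32 kN, M_A = 1967/24 kN·m, R_B = 2417/32 kN, M_B = -759/8 kN·m

R_A = 1839/32 kN, M_A = 1967/24 kN·m, R_B = 2417/32 kN, M_B = -759/8 kN·m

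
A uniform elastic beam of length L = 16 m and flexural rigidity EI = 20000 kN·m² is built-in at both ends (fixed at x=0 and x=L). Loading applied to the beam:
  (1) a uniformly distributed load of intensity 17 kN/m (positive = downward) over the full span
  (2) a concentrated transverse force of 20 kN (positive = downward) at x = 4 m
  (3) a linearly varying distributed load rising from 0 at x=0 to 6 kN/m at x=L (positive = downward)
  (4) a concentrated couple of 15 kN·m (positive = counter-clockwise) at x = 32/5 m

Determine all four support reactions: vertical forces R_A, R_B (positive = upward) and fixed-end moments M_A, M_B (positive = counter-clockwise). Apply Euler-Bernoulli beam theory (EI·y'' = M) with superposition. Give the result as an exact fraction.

Load 1 — uniform load w=17 kN/m over full span:
  R_A = wL/2 = 17·16/2 = 136 kN
  M_A = wL²/12 = 17·16²/12 = 1088/3 kN·m
  R_B = wL/2 = 17·16/2 = 136 kN
  M_B = -wL²/12 = -17·16²/12 = -1088/3 kN·m
Load 2 — point force P=20 kN at a=4 m (b=L-a=12):
  R_A = Pb²(3a+b)/L³ = 20·12²·(3·4+12)/16³ = 135/8 kN
  M_A = Pab²/L² = 20·4·12²/16² = 45 kN·m
  R_B = Pa²(a+3b)/L³ = 20·4²·(4+3·12)/16³ = 25/8 kN
  M_B = -Pa²b/L² = -20·4²·12/16² = -15 kN·m
Load 3 — triangular load w₀=6 kN/m (0→w₀ over full span):
  R_A = 3w₀L/20 = 3·6·16/20 = 72/5 kN
  M_A = w₀L²/30 = 6·16²/30 = 256/5 kN·m
  R_B = 7w₀L/20 = 7·6·16/20 = 168/5 kN
  M_B = -w₀L²/20 = -6·16²/20 = -384/5 kN·m
Load 4 — applied couple M₀=15 kN·m at a=32/5 m (b=L-a=48/5):
  R_A = 6M₀ab/L³ = 6·15·(32/5)·(48/5)/16³ = 27/20 kN
  M_A = M₀b(2a-b)/L² = 15·(48/5)·(2·(32/5)-(48/5))/16² = 9/5 kN·m
  R_B = -6M₀ab/L³ = -6·15·(32/5)·(48/5)/16³ = -27/20 kN
  M_B = M₀a(2b-a)/L² = 15·(32/5)·(2·(48/5)-(32/5))/16² = 24/5 kN·m
Superposition: R_A = 1349/8 kN, M_A = 1382/3 kN·m, R_B = 1371/8 kN, M_B = -1349/3 kN·m

R_A = 1349/8 kN, M_A = 1382/3 kN·m, R_B = 1371/8 kN, M_B = -1349/3 kN·m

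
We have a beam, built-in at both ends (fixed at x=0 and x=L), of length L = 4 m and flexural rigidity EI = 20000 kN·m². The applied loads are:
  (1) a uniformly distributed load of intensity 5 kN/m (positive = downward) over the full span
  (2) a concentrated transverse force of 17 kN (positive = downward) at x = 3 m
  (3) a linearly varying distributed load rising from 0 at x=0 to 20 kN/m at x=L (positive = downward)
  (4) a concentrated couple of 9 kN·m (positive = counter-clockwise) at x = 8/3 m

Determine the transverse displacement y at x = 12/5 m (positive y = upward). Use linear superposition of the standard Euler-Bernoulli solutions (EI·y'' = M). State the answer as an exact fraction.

y(12/5) = -89061/125000000 m

Load 1 — uniform load w=5 kN/m over full span:
  y_1 = -wx²(L-x)²/(24EI) = -5·(12/5)²·(4-(12/5))²/(24·20000) = -12/78125 m
Load 2 — point force P=17 kN at a=3 m (b=L-a=1):
  y_2 = -Pb²x²(3aL-(3a+b)x)/(6L³EI)  [x≤a] = -17·1²·(12/5)²·(3·3·4-(3·3+1)·(12/5))/(6·4³·20000) = -153/1000000 m
Load 3 — triangular load w₀=20 kN/m (0→w₀ over full span):
  y_3 = -w₀x²(L-x)²(x+2L)/(120LEI) = -20·(12/5)²·(4-(12/5))²·((12/5)+2·4)/(120·4·20000) = -624/1953125 m
Load 4 — applied couple M₀=9 kN·m at a=8/3 m (b=L-a=4/3):
  y_4 = (R_Ax³/6 - M_Ax²/2)/EI  [x≤a] with R_A=3, M_A=3 = (3·(12/5)³/6 - 3·(12/5)²/2)/20000 = -27/312500 m
Superposition: y = Σ y_i = -89061/125000000 m ≈ -0.000712 m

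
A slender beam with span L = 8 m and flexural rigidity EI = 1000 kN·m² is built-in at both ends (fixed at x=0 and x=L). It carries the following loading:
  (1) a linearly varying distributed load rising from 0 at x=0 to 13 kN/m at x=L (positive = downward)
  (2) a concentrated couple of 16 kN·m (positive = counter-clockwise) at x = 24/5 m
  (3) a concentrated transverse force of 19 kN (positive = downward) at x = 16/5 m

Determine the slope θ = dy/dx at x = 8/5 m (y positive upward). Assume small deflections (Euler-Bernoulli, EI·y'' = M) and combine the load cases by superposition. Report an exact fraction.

θ(8/5) = -56972/1171875 rad

Load 1 — triangular load w₀=13 kN/m (0→w₀ over full span):
  θ_1 = -w₀(2x(L-x)(L-2x)(x+2L)+x²(L-x)²)/(120LEI) = -13·(2·(8/5)·(8-(8/5))·(8-2·(8/5))·((8/5)+2·8)+(8/5)²·(8-(8/5))²)/(120·8·1000) = -5824/234375 rad
Load 2 — applied couple M₀=16 kN·m at a=24/5 m (b=L-a=16/5):
  θ_2 = (R_Ax²/2 - M_Ax)/EI  [x≤a] with R_A=72/25, M_A=128/25 = ((72/25)·(8/5)²/2 - (128/25)·(8/5))/1000 = -352/78125 rad
Load 3 — point force P=19 kN at a=16/5 m (b=L-a=24/5):
  θ_3 = -Pb²x(2aL-(3a+b)x)/(2L³EI)  [x≤a] = -19·(24/5)²·(8/5)·(2·(16/5)·8-(3·(16/5)+(24/5))·(8/5))/(2·8³·1000) = -7524/390625 rad
Superposition: θ = Σ θ_i = -56972/1171875 rad ≈ -0.048616 rad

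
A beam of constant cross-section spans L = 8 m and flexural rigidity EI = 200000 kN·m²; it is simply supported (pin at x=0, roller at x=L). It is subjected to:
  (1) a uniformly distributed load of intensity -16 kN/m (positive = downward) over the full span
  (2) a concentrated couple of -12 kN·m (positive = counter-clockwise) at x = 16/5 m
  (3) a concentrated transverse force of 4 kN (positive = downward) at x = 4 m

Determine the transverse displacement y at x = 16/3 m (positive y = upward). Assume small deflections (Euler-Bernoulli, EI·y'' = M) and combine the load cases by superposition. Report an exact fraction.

Load 1 — uniform load w=-16 kN/m over full span:
  y_1 = -wx(L³-2Lx²+x³)/(24EI) = -(-16)·(16/3)·(8³-2·8·(16/3)²+(16/3)³)/(24·200000) = 2816/759375 m
Load 2 — applied couple M₀=-12 kN·m at a=16/5 m (b=L-a=24/5):
  y_2 = (M₀x³/(6L)-M₀(x-a)²/2+C₁x)/EI  [x>a] with C₁=M₀(3b²-L²)/(6L)=-32/25 = ((-12)·(16/3)³/(6·8)-(-12)·((16/3)-(16/5))²/2+(-32/25)·(16/3))/200000 = -184/2109375 m
Load 3 — point force P=4 kN at a=4 m (b=L-a=4):
  y_3 = -Pa(L-x)(2Lx-a²-x²)/(6LEI)  [x>a] = -4·4·(8-(16/3))·(2·8·(16/3)-4²-(16/3)²)/(6·8·200000) = -46/253125 m
Superposition: y = Σ y_i = 65294/18984375 m ≈ 0.003439 m

y(16/3) = 65294/18984375 m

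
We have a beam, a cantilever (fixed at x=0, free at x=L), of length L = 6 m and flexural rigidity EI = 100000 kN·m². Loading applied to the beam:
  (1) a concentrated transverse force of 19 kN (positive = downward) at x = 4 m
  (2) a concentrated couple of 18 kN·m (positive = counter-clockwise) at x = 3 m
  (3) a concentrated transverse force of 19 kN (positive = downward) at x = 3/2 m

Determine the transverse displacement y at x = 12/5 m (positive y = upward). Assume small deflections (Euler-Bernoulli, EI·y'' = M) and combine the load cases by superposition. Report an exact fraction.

y(12/5) = -327753/200000000 m

Load 1 — point force P=19 kN at a=4 m (b=L-a=2):
  y_1 = -Px²(3a-x)/(6EI)  [x≤a] = -19·(12/5)²·(3·4-(12/5))/(6·100000) = -684/390625 m
Load 2 — applied couple M₀=18 kN·m at a=3 m (b=L-a=3):
  y_2 = M₀x²/(2EI)  [x≤a] = 18·(12/5)²/(2·100000) = 81/156250 m
Load 3 — point force P=19 kN at a=3/2 m (b=L-a=9/2):
  y_3 = -Pa²(3x-a)/(6EI)  [x>a] = -19·(3/2)²·(3·(12/5)-(3/2))/(6·100000) = -3249/8000000 m
Superposition: y = Σ y_i = -327753/200000000 m ≈ -0.001639 m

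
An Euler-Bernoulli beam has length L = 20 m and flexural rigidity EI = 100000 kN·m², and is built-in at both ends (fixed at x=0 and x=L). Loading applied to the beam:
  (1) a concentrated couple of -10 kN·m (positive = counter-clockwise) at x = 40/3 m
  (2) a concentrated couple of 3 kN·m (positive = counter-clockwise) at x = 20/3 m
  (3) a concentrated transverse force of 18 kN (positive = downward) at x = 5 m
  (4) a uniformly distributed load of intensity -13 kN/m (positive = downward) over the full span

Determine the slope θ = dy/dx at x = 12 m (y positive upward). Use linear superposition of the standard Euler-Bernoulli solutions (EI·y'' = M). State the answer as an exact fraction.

Load 1 — applied couple M₀=-10 kN·m at a=40/3 m (b=L-a=20/3):
  θ_1 = (R_Ax²/2 - M_Ax)/EI  [x≤a] with R_A=-2/3, M_A=-10/3 = ((-2/3)·12²/2 - (-10/3)·12)/100000 = -1/12500 rad
Load 2 — applied couple M₀=3 kN·m at a=20/3 m (b=L-a=40/3):
  θ_2 = (R_Ax²/2 - M_Ax - M₀(x-a))/EI  [x>a] with R_A=1/5, M_A=0 = ((1/5)·12²/2 - 0·12 - 3·(12-(20/3)))/100000 = -1/62500 rad
Load 3 — point force P=18 kN at a=5 m (b=L-a=15):
  θ_3 = Pa²(L-x)(2bL-(3b+a)(L-x))/(2L³EI)  [x>a] = 18·5²·(20-12)·(2·15·20-(3·15+5)·(20-12))/(2·20³·100000) = 9/20000 rad
Load 4 — uniform load w=-13 kN/m over full span:
  θ_4 = -wx(L-x)(L-2x)/(12EI) = -(-13)·12·(20-12)·(20-2·12)/(12·100000) = -13/3125 rad
Superposition: θ = Σ θ_i = -1903/500000 rad ≈ -0.003806 rad

θ(12) = -1903/500000 rad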